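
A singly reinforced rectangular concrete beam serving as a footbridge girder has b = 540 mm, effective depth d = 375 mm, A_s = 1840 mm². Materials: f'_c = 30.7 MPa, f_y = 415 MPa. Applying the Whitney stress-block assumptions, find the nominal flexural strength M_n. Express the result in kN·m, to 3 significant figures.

M_n ≈ 266 kN·m

T = A_s f_y = 1840 × 415 = 763600 N = 763.6 kN.
From C = T: a = T/(0.85 f'_c b) = 763600/(0.85 × 30.7 × 540) = 54.19 mm.
M_n = T(d − a/2) = 763.6 kN × (375 − 27.095) mm = 265.66 kN·m.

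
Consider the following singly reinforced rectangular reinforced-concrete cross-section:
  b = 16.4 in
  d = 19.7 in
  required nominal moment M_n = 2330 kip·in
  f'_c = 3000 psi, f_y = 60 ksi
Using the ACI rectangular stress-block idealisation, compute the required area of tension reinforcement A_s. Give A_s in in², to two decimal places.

From M_n = 0.85 f'_c a b (d − a/2):
a = d − √(d² − 2M_n/(0.85 f'_c b)) = 19.7 − √(19.7² − 2 × 2330/(0.85 × 3 × 16.4)) = 3.067 in.
A_s = 0.85 f'_c a b / f_y = 0.85 × 3 × 3.067 × 16.4 / 60 = 2.138 in².

A_s ≈ 2.14 in²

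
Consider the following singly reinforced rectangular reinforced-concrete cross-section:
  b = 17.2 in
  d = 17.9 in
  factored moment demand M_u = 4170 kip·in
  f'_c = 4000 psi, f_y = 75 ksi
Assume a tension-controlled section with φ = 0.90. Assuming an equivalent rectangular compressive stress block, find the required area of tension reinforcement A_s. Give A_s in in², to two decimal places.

A_s ≈ 4.03 in²

M_n = M_u/φ = 4170/0.90 = 4633.33 kip·in.
From M_n = 0.85 f'_c a b (d − a/2):
a = d − √(d² − 2M_n/(0.85 f'_c b)) = 17.9 − √(17.9² − 2 × 4633.33/(0.85 × 4 × 17.2)) = 5.174 in.
A_s = 0.85 f'_c a b / f_y = 0.85 × 4 × 5.174 × 17.2 / 75 = 4.034 in².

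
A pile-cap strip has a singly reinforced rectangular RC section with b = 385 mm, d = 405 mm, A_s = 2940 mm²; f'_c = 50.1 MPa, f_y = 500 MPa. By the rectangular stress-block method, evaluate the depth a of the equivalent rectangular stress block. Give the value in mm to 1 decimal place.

a ≈ 89.7 mm

T = A_s f_y = 2940 × 500 = 1470000 N = 1470 kN.
Setting C = 0.85 f'_c a b equal to T: a = 1470000/(0.85 × 50.1 × 385) = 89.7 mm.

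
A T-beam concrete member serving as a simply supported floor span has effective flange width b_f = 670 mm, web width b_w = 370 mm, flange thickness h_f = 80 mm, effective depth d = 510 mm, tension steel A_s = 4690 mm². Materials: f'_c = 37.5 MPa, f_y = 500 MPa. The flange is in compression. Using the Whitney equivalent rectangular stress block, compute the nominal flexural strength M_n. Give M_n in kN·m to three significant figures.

M_n ≈ 1060 kN·m

Tension: T = A_s f_y = 4690 × 500 = 2345000 N.
Try a within the flange: a = T/(0.85 f'_c b_f) = 2345000/(0.85 × 37.5 × 670) = 109.80 mm.
a = 109.80 > h_f = 80 mm: the block extends into the web. Split into flange-overhang and web parts.
C_f = 0.85 f'_c (b_f − b_w) h_f = 0.85 × 37.5 × (670 − 370) × 80 = 765000 N.
Remaining web compression depth: a_w = (T − C_f)/(0.85 f'_c b_w) = (2345000 − 765000)/(0.85 × 37.5 × 370) = 133.97 mm.
M_n = C_f(d − h_f/2) + (T − C_f)(d − a_w/2) = 765000 × (510 − 40) + 1580000 × (510 − 66.985) = 359.55 + 699.96 = 1059.51 × 10⁶ N·mm.
M_n = 1059.51 kN·m.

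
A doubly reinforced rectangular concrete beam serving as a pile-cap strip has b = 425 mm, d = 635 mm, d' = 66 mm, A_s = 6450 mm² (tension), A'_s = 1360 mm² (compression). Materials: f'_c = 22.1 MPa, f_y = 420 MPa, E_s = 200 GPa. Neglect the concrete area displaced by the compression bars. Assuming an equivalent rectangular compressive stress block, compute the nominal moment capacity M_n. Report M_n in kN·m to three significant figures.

Assume both tension and compression steel yield.
Net tension couple steel: A_s − A'_s = 5090 mm².
a = (A_s − A'_s) f_y / (0.85 f'_c b) = 2137800/(0.85 × 22.1 × 425) = 267.77 mm.
c = a/β₁ = 267.77/0.85 = 315.02 mm; ε'_s = 0.003(c − d')/c = 0.0024 ≥ f_y/E_s = 0.0021, so compression steel does yield.
M_n = (A_s − A'_s) f_y (d − a/2) + A'_s f_y (d − d') = [2137800 × (635 − 133.885) + 571200 × (635 − 66)] × 10⁻⁶ = 1071.28 + 325.01 = 1396.29 kN·m.

M_n ≈ 1400 kN·m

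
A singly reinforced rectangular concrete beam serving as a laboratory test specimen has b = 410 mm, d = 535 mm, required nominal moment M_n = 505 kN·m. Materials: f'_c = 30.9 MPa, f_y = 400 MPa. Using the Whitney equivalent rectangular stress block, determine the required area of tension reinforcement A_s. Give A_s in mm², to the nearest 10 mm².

With M_n = 0.85 f'_c a b (d − a/2), solve the quadratic for a:
a = d − √(d² − 2M_n/(0.85 f'_c b)) = 535 − √(535² − 2 × 505×10⁶/(0.85 × 30.9 × 410)) = 96.33 mm.
A_s = 0.85 f'_c a b / f_y = 0.85 × 30.9 × 96.33 × 410 / 400 = 2593.4 mm².

A_s ≈ 2590 mm²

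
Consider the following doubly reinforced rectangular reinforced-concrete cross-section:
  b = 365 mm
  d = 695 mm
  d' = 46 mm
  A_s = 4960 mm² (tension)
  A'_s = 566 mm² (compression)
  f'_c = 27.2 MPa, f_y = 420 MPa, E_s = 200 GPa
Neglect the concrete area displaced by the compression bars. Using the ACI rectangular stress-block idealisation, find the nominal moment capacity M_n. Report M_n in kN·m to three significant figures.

Assume both tension and compression steel yield.
Net tension couple steel: A_s − A'_s = 4394 mm².
a = (A_s − A'_s) f_y / (0.85 f'_c b) = 1845480/(0.85 × 27.2 × 365) = 218.69 mm.
c = a/β₁ = 218.69/0.85 = 257.28 mm; ε'_s = 0.003(c − d')/c = 0.0025 ≥ f_y/E_s = 0.0021, so compression steel does yield.
M_n = (A_s − A'_s) f_y (d − a/2) + A'_s f_y (d − d') = [1845480 × (695 − 109.345) + 237720 × (695 − 46)] × 10⁻⁶ = 1080.81 + 154.28 = 1235.09 kN·m.

M_n ≈ 1240 kN·m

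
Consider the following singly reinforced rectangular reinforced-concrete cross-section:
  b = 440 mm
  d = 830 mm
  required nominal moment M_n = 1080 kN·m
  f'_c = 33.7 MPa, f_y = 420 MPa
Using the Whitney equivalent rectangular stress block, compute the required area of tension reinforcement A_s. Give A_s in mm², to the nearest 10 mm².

With M_n = 0.85 f'_c a b (d − a/2), solve the quadratic for a:
a = d − √(d² − 2M_n/(0.85 f'_c b)) = 830 − √(830² − 2 × 1080×10⁶/(0.85 × 33.7 × 440)) = 110.61 mm.
A_s = 0.85 f'_c a b / f_y = 0.85 × 33.7 × 110.61 × 440 / 420 = 3319.3 mm².

A_s ≈ 3320 mm²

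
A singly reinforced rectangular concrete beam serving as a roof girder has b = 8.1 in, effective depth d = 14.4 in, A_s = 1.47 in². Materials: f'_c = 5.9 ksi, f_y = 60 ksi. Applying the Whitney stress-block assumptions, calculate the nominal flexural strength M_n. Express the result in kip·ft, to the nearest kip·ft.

M_n ≈ 98 kip·ft

T = A_s f_y = 1.47 × 60 = 88.2 kips.
a = T/(0.85 f'_c b) = 88.2/(0.85 × 5.9 × 8.1) = 2.171 in.
M_n = T(d − a/2) = 88.2 × (14.4 − 1.0855) = 1174.3 kip·in = 1174.3/12 = 97.86 kip·ft.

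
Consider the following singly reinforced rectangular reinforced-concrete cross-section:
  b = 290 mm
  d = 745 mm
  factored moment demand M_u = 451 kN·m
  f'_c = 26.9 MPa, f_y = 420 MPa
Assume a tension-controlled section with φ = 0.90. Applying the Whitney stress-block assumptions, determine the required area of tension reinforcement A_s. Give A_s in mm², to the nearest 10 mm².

M_n = M_u/φ = 451/0.90 = 501.111 kN·m.
With M_n = 0.85 f'_c a b (d − a/2), solve the quadratic for a:
a = d − √(d² − 2M_n/(0.85 f'_c b)) = 745 − √(745² − 2 × 501.111×10⁶/(0.85 × 26.9 × 290)) = 109.48 mm.
A_s = 0.85 f'_c a b / f_y = 0.85 × 26.9 × 109.48 × 290 / 420 = 1728.4 mm².

A_s ≈ 1730 mm²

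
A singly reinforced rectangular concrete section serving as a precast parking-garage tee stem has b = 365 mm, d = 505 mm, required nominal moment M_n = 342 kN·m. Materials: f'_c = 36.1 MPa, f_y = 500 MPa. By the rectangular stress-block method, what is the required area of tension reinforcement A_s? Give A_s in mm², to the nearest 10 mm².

With M_n = 0.85 f'_c a b (d − a/2), solve the quadratic for a:
a = d − √(d² − 2M_n/(0.85 f'_c b)) = 505 − √(505² − 2 × 342×10⁶/(0.85 × 36.1 × 365)) = 64.60 mm.
A_s = 0.85 f'_c a b / f_y = 0.85 × 36.1 × 64.60 × 365 / 500 = 1447.0 mm².

A_s ≈ 1450 mm²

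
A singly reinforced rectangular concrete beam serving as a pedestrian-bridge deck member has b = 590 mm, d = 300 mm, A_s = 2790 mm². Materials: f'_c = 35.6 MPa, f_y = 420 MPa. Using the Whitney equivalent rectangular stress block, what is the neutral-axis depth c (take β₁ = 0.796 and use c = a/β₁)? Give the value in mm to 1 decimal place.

c ≈ 82.5 mm

T = A_s f_y = 2790 × 420 = 1171800 N = 1171.8 kN.
Setting C = 0.85 f'_c a b equal to T: a = 1171800/(0.85 × 35.6 × 590) = 65.635 mm.
With β₁ = 0.796, c = a/β₁ = 65.635/0.796 = 82.5 mm.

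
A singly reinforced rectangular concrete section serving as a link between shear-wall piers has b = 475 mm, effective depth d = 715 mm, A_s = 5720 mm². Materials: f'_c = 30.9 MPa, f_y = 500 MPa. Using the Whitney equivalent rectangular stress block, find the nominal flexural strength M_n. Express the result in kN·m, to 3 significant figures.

T = A_s f_y = 5720 × 500 = 2860000 N = 2860 kN.
From C = T: a = T/(0.85 f'_c b) = 2860000/(0.85 × 30.9 × 475) = 229.24 mm.
M_n = T(d − a/2) = 2860 kN × (715 − 114.62) mm = 1717.09 kN·m.

M_n ≈ 1720 kN·m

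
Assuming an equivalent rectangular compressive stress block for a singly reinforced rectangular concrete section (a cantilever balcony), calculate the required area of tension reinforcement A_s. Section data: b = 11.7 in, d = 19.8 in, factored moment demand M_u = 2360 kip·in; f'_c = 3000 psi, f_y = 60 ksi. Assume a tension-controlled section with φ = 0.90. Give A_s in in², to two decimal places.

A_s ≈ 2.53 in²

M_n = M_u/φ = 2360/0.90 = 2622.22 kip·in.
From M_n = 0.85 f'_c a b (d − a/2):
a = d − √(d² − 2M_n/(0.85 f'_c b)) = 19.8 − √(19.8² − 2 × 2622.22/(0.85 × 3 × 11.7)) = 5.094 in.
A_s = 0.85 f'_c a b / f_y = 0.85 × 3 × 5.094 × 11.7 / 60 = 2.533 in².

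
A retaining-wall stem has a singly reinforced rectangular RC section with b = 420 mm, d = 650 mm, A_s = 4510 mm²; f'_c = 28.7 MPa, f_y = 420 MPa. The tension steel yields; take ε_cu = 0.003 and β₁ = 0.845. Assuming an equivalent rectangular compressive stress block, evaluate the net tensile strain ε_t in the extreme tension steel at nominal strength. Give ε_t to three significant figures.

a = A_s f_y/(0.85 f'_c b) = 184.87 mm.
β₁ = 0.845, so c = a/β₁ = 184.87/0.845 = 218.78 mm.
From the linear strain diagram with ε_cu = 0.003: ε_t = 0.003 (d − c)/c = 0.003 × (650 − 218.78)/218.78 = 0.00591.
Since ε_t ≥ 0.005, the section is tension-controlled.

ε_t ≈ 0.00591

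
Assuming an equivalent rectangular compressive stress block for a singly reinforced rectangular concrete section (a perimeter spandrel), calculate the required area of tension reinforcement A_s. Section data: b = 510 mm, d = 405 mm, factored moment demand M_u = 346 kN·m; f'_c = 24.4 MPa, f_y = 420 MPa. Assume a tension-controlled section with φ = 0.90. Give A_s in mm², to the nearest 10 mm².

M_n = M_u/φ = 346/0.90 = 384.444 kN·m.
With M_n = 0.85 f'_c a b (d − a/2), solve the quadratic for a:
a = d − √(d² − 2M_n/(0.85 f'_c b)) = 405 − √(405² − 2 × 384.444×10⁶/(0.85 × 24.4 × 510)) = 102.79 mm.
A_s = 0.85 f'_c a b / f_y = 0.85 × 24.4 × 102.79 × 510 / 420 = 2588.7 mm².

A_s ≈ 2590 mm²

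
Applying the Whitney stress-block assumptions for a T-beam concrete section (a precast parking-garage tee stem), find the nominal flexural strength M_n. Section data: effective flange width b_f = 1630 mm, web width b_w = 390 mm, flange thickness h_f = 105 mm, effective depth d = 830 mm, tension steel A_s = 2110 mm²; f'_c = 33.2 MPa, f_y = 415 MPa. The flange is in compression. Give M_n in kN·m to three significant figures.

M_n ≈ 718 kN·m

Tension: T = A_s f_y = 2110 × 415 = 875650 N.
Try a within the flange: a = T/(0.85 f'_c b_f) = 875650/(0.85 × 33.2 × 1630) = 19.04 mm.
Since a = 19.04 ≤ h_f = 105 mm, the stress block lies entirely in the flange; analyse as a rectangular beam of width b_f.
M_n = T(d − a/2) = 875650 × (830 − 9.52) = 718.45 × 10⁶ N·mm.
M_n = 718.45 kN·m.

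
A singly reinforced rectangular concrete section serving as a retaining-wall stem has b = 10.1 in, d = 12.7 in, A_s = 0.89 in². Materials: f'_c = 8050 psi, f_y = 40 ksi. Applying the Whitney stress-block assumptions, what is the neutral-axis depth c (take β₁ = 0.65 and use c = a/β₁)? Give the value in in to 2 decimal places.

c ≈ 0.79 in

T = A_s f_y = 0.89 × 40 = 35.6 kips.
a = T/(0.85 f'_c b) = 35.6/(0.85 × 8.05 × 10.1) = 0.5151 in.
With β₁ = 0.65, c = a/β₁ = 0.5151/0.65 = 0.79 in.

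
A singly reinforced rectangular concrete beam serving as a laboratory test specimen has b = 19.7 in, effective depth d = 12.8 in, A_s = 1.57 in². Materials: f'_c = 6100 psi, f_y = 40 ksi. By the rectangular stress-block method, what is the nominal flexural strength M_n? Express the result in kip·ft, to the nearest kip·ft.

M_n ≈ 65 kip·ft

T = A_s f_y = 1.57 × 40 = 62.8 kips.
a = T/(0.85 f'_c b) = 62.8/(0.85 × 6.1 × 19.7) = 0.615 in.
M_n = T(d − a/2) = 62.8 × (12.8 − 0.3075) = 784.5 kip·in = 784.5/12 = 65.38 kip·ft.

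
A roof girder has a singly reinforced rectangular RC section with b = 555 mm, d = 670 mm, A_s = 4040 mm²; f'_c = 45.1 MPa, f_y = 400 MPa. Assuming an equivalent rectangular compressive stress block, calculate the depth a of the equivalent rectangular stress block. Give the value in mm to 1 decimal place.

a ≈ 76.0 mm

T = A_s f_y = 4040 × 400 = 1616000 N = 1616 kN.
Setting C = 0.85 f'_c a b equal to T: a = 1616000/(0.85 × 45.1 × 555) = 76.0 mm.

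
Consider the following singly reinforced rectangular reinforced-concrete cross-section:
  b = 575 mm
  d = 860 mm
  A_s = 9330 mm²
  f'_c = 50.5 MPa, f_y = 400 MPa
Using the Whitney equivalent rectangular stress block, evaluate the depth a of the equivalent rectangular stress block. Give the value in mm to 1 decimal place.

T = A_s f_y = 9330 × 400 = 3732000 N = 3732 kN.
Setting C = 0.85 f'_c a b equal to T: a = 3732000/(0.85 × 50.5 × 575) = 151.2 mm.

a ≈ 151.2 mm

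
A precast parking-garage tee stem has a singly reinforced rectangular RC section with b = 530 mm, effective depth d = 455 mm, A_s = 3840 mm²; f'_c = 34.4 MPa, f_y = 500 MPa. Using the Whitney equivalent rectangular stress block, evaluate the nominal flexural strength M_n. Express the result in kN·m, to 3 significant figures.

T = A_s f_y = 3840 × 500 = 1920000 N = 1920 kN.
From C = T: a = T/(0.85 f'_c b) = 1920000/(0.85 × 34.4 × 530) = 123.89 mm.
M_n = T(d − a/2) = 1920 kN × (455 − 61.945) mm = 754.67 kN·m.

M_n ≈ 755 kN·m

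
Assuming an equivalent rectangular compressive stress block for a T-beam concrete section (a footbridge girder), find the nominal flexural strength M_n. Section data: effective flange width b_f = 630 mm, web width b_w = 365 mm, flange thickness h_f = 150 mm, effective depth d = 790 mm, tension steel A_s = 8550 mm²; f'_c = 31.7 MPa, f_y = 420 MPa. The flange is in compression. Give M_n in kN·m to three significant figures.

Tension: T = A_s f_y = 8550 × 420 = 3591000 N.
Try a within the flange: a = T/(0.85 f'_c b_f) = 3591000/(0.85 × 31.7 × 630) = 211.54 mm.
a = 211.54 > h_f = 150 mm: the block extends into the web. Split into flange-overhang and web parts.
C_f = 0.85 f'_c (b_f − b_w) h_f = 0.85 × 31.7 × (630 − 365) × 150 = 1071064 N.
Remaining web compression depth: a_w = (T − C_f)/(0.85 f'_c b_w) = (3591000 − 1071064)/(0.85 × 31.7 × 365) = 256.22 mm.
M_n = C_f(d − h_f/2) + (T − C_f)(d − a_w/2) = 1071064 × (790 − 75) + 2519936 × (790 − 128.11) = 765.81 + 1667.92 = 2433.73 × 10⁶ N·mm.
M_n = 2433.73 kN·m.

M_n ≈ 2430 kN·m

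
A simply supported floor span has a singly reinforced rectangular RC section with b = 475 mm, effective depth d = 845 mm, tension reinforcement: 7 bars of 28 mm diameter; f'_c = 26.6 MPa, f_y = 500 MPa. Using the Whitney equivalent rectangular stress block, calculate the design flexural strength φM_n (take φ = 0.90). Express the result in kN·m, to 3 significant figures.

A_s = 7 × 616 = 4312 mm².
T = A_s f_y = 4312 × 500 = 2156000 N = 2156 kN.
From C = T: a = T/(0.85 f'_c b) = 2156000/(0.85 × 26.6 × 475) = 200.75 mm.
M_n = T(d − a/2) = 2156 kN × (845 − 100.375) mm = 1605.41 kN·m.
φM_n = 0.90 × 1605.41 = 1444.87 kN·m.

φM_n ≈ 1440 kN·m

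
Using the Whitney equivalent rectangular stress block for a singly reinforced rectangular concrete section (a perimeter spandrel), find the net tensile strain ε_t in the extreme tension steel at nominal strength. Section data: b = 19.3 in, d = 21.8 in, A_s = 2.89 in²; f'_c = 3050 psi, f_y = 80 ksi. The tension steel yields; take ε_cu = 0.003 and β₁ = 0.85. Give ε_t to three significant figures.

a = A_s f_y/(0.85 f'_c b) = 4.621 in.
β₁ = 0.85, so c = a/β₁ = 4.621/0.85 = 5.436 in.
From the linear strain diagram with ε_cu = 0.003: ε_t = 0.003 (d − c)/c = 0.003 × (21.8 − 5.436)/5.436 = 0.00903.
Since ε_t ≥ 0.005, the section is tension-controlled.

ε_t ≈ 0.00903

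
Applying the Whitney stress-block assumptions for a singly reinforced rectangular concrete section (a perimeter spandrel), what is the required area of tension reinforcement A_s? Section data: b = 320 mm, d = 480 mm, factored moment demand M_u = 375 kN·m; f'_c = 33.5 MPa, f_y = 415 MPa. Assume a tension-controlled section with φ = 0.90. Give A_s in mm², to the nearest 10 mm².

A_s ≈ 2350 mm²

M_n = M_u/φ = 375/0.90 = 416.667 kN·m.
With M_n = 0.85 f'_c a b (d − a/2), solve the quadratic for a:
a = d − √(d² − 2M_n/(0.85 f'_c b)) = 480 − √(480² − 2 × 416.667×10⁶/(0.85 × 33.5 × 320)) = 107.25 mm.
A_s = 0.85 f'_c a b / f_y = 0.85 × 33.5 × 107.25 × 320 / 415 = 2354.8 mm².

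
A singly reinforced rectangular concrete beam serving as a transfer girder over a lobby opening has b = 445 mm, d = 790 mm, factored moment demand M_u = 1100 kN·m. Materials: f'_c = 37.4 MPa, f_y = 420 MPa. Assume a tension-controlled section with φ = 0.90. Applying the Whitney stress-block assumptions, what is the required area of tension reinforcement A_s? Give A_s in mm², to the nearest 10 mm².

M_n = M_u/φ = 1100/0.90 = 1222.22 kN·m.
With M_n = 0.85 f'_c a b (d − a/2), solve the quadratic for a:
a = d − √(d² − 2M_n/(0.85 f'_c b)) = 790 − √(790² − 2 × 1222.22×10⁶/(0.85 × 37.4 × 445)) = 118.21 mm.
A_s = 0.85 f'_c a b / f_y = 0.85 × 37.4 × 118.21 × 445 / 420 = 3981.6 mm².

A_s ≈ 3980 mm²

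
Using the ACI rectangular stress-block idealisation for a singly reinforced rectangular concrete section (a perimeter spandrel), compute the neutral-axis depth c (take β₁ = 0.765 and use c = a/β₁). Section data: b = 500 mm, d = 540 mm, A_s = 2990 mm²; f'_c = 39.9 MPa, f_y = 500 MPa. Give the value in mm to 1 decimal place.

T = A_s f_y = 2990 × 500 = 1495000 N = 1495 kN.
Setting C = 0.85 f'_c a b equal to T: a = 1495000/(0.85 × 39.9 × 500) = 88.162 mm.
With β₁ = 0.765, c = a/β₁ = 88.162/0.765 = 115.2 mm.

c ≈ 115.2 mm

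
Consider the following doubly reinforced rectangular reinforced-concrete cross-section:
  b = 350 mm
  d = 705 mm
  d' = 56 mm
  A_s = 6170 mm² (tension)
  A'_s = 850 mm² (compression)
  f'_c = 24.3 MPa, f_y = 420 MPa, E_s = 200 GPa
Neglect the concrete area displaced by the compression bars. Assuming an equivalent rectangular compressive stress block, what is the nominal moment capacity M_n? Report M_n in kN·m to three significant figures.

M_n ≈ 1460 kN·m

Assume both tension and compression steel yield.
Net tension couple steel: A_s − A'_s = 5320 mm².
a = (A_s − A'_s) f_y / (0.85 f'_c b) = 2234400/(0.85 × 24.3 × 350) = 309.08 mm.
c = a/β₁ = 309.08/0.85 = 363.62 mm; ε'_s = 0.003(c − d')/c = 0.0025 ≥ f_y/E_s = 0.0021, so compression steel does yield.
M_n = (A_s − A'_s) f_y (d − a/2) + A'_s f_y (d − d') = [2234400 × (705 − 154.54) + 357000 × (705 − 56)] × 10⁻⁶ = 1229.95 + 231.69 = 1461.64 kN·m.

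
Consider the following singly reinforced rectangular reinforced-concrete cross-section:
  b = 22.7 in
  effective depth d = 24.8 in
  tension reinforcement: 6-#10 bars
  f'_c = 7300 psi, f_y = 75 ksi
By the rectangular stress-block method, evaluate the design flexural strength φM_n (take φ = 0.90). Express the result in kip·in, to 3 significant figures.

φM_n ≈ 11700 kip·in

A_s = 6 × 1.27 = 7.62 in².
T = A_s f_y = 7.62 × 75 = 571.5 kips.
a = T/(0.85 f'_c b) = 571.5/(0.85 × 7.3 × 22.7) = 4.057 in.
M_n = T(d − a/2) = 571.5 × (24.8 − 2.0285) = 13013.9 kip·in.
φM_n = 0.90 × 13013.9 = 11712.5 kip·in.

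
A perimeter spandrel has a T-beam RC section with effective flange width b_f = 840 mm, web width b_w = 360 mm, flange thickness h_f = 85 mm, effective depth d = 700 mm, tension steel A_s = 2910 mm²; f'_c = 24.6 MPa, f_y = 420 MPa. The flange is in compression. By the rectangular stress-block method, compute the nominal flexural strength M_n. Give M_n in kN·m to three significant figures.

M_n ≈ 813 kN·m

Tension: T = A_s f_y = 2910 × 420 = 1222200 N.
Try a within the flange: a = T/(0.85 f'_c b_f) = 1222200/(0.85 × 24.6 × 840) = 69.58 mm.
Since a = 69.58 ≤ h_f = 85 mm, the stress block lies entirely in the flange; analyse as a rectangular beam of width b_f.
M_n = T(d − a/2) = 1222200 × (700 − 34.79) = 813.02 × 10⁶ N·mm.
M_n = 813.02 kN·m.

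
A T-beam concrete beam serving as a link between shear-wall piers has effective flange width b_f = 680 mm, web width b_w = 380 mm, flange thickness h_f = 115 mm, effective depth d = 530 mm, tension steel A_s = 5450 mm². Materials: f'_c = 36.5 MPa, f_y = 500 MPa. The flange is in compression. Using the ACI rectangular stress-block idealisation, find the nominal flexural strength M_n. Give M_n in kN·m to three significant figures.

M_n ≈ 1270 kN·m

Tension: T = A_s f_y = 5450 × 500 = 2725000 N.
Try a within the flange: a = T/(0.85 f'_c b_f) = 2725000/(0.85 × 36.5 × 680) = 129.17 mm.
a = 129.17 > h_f = 115 mm: the block extends into the web. Split into flange-overhang and web parts.
C_f = 0.85 f'_c (b_f − b_w) h_f = 0.85 × 36.5 × (680 − 380) × 115 = 1070363 N.
Remaining web compression depth: a_w = (T − C_f)/(0.85 f'_c b_w) = (2725000 − 1070363)/(0.85 × 36.5 × 380) = 140.35 mm.
M_n = C_f(d − h_f/2) + (T − C_f)(d − a_w/2) = 1070363 × (530 − 57.5) + 1654637 × (530 − 70.175) = 505.75 + 760.84 = 1266.59 × 10⁶ N·mm.
M_n = 1266.59 kN·m.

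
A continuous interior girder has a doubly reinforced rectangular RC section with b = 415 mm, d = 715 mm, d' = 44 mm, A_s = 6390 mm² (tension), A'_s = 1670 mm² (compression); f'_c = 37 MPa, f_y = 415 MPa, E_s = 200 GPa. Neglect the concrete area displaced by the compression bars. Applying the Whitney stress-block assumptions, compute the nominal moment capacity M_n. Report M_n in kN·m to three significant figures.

Assume both tension and compression steel yield.
Net tension couple steel: A_s − A'_s = 4720 mm².
a = (A_s − A'_s) f_y / (0.85 f'_c b) = 1958800/(0.85 × 37 × 415) = 150.08 mm.
c = a/β₁ = 150.08/0.786 = 190.94 mm; ε'_s = 0.003(c − d')/c = 0.0023 ≥ f_y/E_s = 0.0021, so compression steel does yield.
M_n = (A_s − A'_s) f_y (d − a/2) + A'_s f_y (d − d') = [1958800 × (715 − 75.04) + 693050 × (715 − 44)] × 10⁻⁶ = 1253.55 + 465.04 = 1718.59 kN·m.

M_n ≈ 1720 kN·m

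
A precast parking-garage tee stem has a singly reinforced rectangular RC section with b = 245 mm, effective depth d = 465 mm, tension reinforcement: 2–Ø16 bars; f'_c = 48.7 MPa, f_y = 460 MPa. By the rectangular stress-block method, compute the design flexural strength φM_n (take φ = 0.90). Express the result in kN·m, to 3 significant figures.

A_s = 2 × 201 = 402 mm².
T = A_s f_y = 402 × 460 = 184920 N = 184.92 kN.
From C = T: a = T/(0.85 f'_c b) = 184920/(0.85 × 48.7 × 245) = 18.23 mm.
M_n = T(d − a/2) = 184.92 kN × (465 − 9.115) mm = 84.30 kN·m.
φM_n = 0.90 × 84.30 = 75.87 kN·m.

φM_n ≈ 75.9 kN·m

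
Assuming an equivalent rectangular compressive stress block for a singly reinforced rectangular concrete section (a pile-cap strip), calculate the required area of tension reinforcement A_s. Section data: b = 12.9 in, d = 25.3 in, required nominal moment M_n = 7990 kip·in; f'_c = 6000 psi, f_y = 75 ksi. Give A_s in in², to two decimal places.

A_s ≈ 4.71 in²

From M_n = 0.85 f'_c a b (d − a/2):
a = d − √(d² − 2M_n/(0.85 f'_c b)) = 25.3 − √(25.3² − 2 × 7990/(0.85 × 6 × 12.9)) = 5.370 in.
A_s = 0.85 f'_c a b / f_y = 0.85 × 6 × 5.370 × 12.9 / 75 = 4.711 in².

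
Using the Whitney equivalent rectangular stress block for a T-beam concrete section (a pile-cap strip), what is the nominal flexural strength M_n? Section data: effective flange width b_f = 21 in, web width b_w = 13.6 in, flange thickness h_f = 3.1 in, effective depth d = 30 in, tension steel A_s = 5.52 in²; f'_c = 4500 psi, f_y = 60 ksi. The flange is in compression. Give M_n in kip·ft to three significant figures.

Tension: T = A_s f_y = 5.52 × 60 = 331.2 kips.
Try a within the flange: a = T/(0.85 f'_c b_f) = 331.2/(0.85 × 4.5 × 21) = 4.123 in.
a = 4.123 > h_f = 3.1 in: the block extends into the web. Split into flange-overhang and web parts.
C_f = 0.85 f'_c (b_f − b_w) h_f = 0.85 × 4.5 × (21 − 13.6) × 3.1 = 87.7 kips.
Remaining web compression depth: a_w = (T − C_f)/(0.85 f'_c b_w) = (331.2 − 87.7)/(0.85 × 4.5 × 13.6) = 4.681 in.
M_n = C_f(d − h_f/2) + (T − C_f)(d − a_w/2) = 87.7 × (30 − 1.55) + 243.5 × (30 − 2.3405) = 2495.1 + 6735.1 = 9230.2 kip·in.
M_n = 9230.2/12 = 769.18 kip·ft.

M_n ≈ 769 kip·ft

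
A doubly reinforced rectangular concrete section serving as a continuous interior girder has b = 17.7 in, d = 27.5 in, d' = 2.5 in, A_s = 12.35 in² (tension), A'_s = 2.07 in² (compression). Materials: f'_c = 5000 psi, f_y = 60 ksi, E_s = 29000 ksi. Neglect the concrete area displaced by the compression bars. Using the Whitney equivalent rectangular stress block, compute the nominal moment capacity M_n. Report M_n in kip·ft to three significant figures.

M_n ≈ 1460 kip·ft

Assume both steels yield.
a = (A_s − A'_s) f_y/(0.85 f'_c b) = (12.35 − 2.07) × 60/(0.85 × 5 × 17.7) = 8.199 in.
c = a/β₁ = 8.199/0.8 = 10.249 in; ε'_s = 0.003(c − d')/c = 0.0023 ≥ ε_y = 0.0021, so the compression steel yields.
M_n = (A_s − A'_s) f_y (d − a/2) + A'_s f_y (d − d') = 616.8 × (27.5 − 4.0995) + 124.2 × (27.5 − 2.5) = 14433.4 + 3105.0 = 17538.4 kip·in = 17538.4/12 = 1461.53 kip·ft.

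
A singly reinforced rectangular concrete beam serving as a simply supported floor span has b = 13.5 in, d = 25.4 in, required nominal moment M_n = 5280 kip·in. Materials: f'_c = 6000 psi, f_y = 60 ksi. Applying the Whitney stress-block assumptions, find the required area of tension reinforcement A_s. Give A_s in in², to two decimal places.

A_s ≈ 3.70 in²

From M_n = 0.85 f'_c a b (d − a/2):
a = d − √(d² − 2M_n/(0.85 f'_c b)) = 25.4 − √(25.4² − 2 × 5280/(0.85 × 6 × 13.5)) = 3.224 in.
A_s = 0.85 f'_c a b / f_y = 0.85 × 6 × 3.224 × 13.5 / 60 = 3.700 in².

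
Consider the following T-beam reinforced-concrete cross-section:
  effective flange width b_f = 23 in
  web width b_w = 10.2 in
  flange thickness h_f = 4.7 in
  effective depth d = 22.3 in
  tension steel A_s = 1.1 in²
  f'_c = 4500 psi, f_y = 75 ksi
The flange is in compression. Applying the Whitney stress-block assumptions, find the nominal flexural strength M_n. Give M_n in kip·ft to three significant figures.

M_n ≈ 150 kip·ft

Tension: T = A_s f_y = 1.1 × 75 = 82.5 kips.
Try a within the flange: a = T/(0.85 f'_c b_f) = 82.5/(0.85 × 4.5 × 23) = 0.938 in.
Since a = 0.938 ≤ h_f = 4.7 in, the stress block lies entirely in the flange; analyse as a rectangular beam of width b_f.
M_n = T(d − a/2) = 82.5 × (22.3 − 0.469) = 1801.1 kip·in.
M_n = 1801.1/12 = 150.09 kip·ft.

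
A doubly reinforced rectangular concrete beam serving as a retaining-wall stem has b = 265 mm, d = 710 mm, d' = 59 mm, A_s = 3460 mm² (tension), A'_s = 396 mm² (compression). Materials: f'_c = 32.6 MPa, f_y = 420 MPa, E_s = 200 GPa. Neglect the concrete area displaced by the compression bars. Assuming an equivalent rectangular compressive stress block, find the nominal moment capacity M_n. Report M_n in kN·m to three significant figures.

M_n ≈ 909 kN·m

Assume both tension and compression steel yield.
Net tension couple steel: A_s − A'_s = 3064 mm².
a = (A_s − A'_s) f_y / (0.85 f'_c b) = 1286880/(0.85 × 32.6 × 265) = 175.25 mm.
c = a/β₁ = 175.25/0.817 = 214.50 mm; ε'_s = 0.003(c − d')/c = 0.0022 ≥ f_y/E_s = 0.0021, so compression steel does yield.
M_n = (A_s − A'_s) f_y (d − a/2) + A'_s f_y (d − d') = [1286880 × (710 − 87.625) + 166320 × (710 − 59)] × 10⁻⁶ = 800.92 + 108.27 = 909.19 kN·m.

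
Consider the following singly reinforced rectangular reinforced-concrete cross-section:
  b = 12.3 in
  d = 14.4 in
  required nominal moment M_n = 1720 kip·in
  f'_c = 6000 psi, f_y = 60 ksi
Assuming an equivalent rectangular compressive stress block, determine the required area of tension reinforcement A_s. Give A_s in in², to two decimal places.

A_s ≈ 2.14 in²

From M_n = 0.85 f'_c a b (d − a/2):
a = d − √(d² − 2M_n/(0.85 f'_c b)) = 14.4 − √(14.4² − 2 × 1720/(0.85 × 6 × 12.3)) = 2.050 in.
A_s = 0.85 f'_c a b / f_y = 0.85 × 6 × 2.050 × 12.3 / 60 = 2.143 in².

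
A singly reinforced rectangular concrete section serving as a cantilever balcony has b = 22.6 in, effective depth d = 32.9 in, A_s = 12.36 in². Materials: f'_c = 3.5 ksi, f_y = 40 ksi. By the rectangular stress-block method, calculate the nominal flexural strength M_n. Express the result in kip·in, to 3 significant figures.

M_n ≈ 14400 kip·in

T = A_s f_y = 12.36 × 40 = 494.4 kips.
a = T/(0.85 f'_c b) = 494.4/(0.85 × 3.5 × 22.6) = 7.353 in.
M_n = T(d − a/2) = 494.4 × (32.9 − 3.6765) = 14448.1 kip·in.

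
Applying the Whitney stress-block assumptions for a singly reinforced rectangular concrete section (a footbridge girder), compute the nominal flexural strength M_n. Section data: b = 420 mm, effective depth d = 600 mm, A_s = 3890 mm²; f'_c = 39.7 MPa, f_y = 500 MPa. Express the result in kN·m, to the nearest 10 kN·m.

T = A_s f_y = 3890 × 500 = 1945000 N = 1945 kN.
From C = T: a = T/(0.85 f'_c b) = 1945000/(0.85 × 39.7 × 420) = 137.23 mm.
M_n = T(d − a/2) = 1945 kN × (600 − 68.615) mm = 1033.54 kN·m.

M_n ≈ 1030 kN·m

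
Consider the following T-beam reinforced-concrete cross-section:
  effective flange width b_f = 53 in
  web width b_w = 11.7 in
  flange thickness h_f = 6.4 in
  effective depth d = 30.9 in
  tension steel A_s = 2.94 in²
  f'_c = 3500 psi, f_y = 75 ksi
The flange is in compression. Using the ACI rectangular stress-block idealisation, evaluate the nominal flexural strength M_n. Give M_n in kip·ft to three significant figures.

M_n ≈ 555 kip·ft

Tension: T = A_s f_y = 2.94 × 75 = 220.5 kips.
Try a within the flange: a = T/(0.85 f'_c b_f) = 220.5/(0.85 × 3.5 × 53) = 1.398 in.
Since a = 1.398 ≤ h_f = 6.4 in, the stress block lies entirely in the flange; analyse as a rectangular beam of width b_f.
M_n = T(d − a/2) = 220.5 × (30.9 − 0.699) = 6659.3 kip·in.
M_n = 6659.3/12 = 554.94 kip·ft.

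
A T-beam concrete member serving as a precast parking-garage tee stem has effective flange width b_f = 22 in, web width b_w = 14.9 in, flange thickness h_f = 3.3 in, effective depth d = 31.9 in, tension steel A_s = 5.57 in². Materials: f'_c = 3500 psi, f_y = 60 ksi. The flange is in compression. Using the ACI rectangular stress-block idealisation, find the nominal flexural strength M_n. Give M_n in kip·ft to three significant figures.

Tension: T = A_s f_y = 5.57 × 60 = 334.2 kips.
Try a within the flange: a = T/(0.85 f'_c b_f) = 334.2/(0.85 × 3.5 × 22) = 5.106 in.
a = 5.106 > h_f = 3.3 in: the block extends into the web. Split into flange-overhang and web parts.
C_f = 0.85 f'_c (b_f − b_w) h_f = 0.85 × 3.5 × (22 − 14.9) × 3.3 = 69.7 kips.
Remaining web compression depth: a_w = (T − C_f)/(0.85 f'_c b_w) = (334.2 − 69.7)/(0.85 × 3.5 × 14.9) = 5.967 in.
M_n = C_f(d − h_f/2) + (T − C_f)(d − a_w/2) = 69.7 × (31.9 − 1.65) + 264.5 × (31.9 − 2.9835) = 2108.4 + 7648.4 = 9756.8 kip·in.
M_n = 9756.8/12 = 813.07 kip·ft.

M_n ≈ 813 kip·ft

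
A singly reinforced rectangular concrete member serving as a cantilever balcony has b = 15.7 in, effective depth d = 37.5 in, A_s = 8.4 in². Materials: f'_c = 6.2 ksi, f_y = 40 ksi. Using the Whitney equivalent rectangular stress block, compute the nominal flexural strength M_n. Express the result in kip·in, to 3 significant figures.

T = A_s f_y = 8.4 × 40 = 336 kips.
a = T/(0.85 f'_c b) = 336/(0.85 × 6.2 × 15.7) = 4.061 in.
M_n = T(d − a/2) = 336 × (37.5 − 2.0305) = 11917.8 kip·in.

M_n ≈ 11900 kip·in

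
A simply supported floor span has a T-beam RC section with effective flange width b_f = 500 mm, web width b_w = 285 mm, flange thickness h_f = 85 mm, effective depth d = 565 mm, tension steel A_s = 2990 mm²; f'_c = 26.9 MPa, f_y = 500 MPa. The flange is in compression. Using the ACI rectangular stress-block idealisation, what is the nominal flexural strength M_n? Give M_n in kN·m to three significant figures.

Tension: T = A_s f_y = 2990 × 500 = 1495000 N.
Try a within the flange: a = T/(0.85 f'_c b_f) = 1495000/(0.85 × 26.9 × 500) = 130.77 mm.
a = 130.77 > h_f = 85 mm: the block extends into the web. Split into flange-overhang and web parts.
C_f = 0.85 f'_c (b_f − b_w) h_f = 0.85 × 26.9 × (500 − 285) × 85 = 417858 N.
Remaining web compression depth: a_w = (T − C_f)/(0.85 f'_c b_w) = (1495000 − 417858)/(0.85 × 26.9 × 285) = 165.29 mm.
M_n = C_f(d − h_f/2) + (T − C_f)(d − a_w/2) = 417858 × (565 − 42.5) + 1077142 × (565 − 82.645) = 218.33 + 519.56 = 737.89 × 10⁶ N·mm.
M_n = 737.89 kN·m.

M_n ≈ 738 kN·m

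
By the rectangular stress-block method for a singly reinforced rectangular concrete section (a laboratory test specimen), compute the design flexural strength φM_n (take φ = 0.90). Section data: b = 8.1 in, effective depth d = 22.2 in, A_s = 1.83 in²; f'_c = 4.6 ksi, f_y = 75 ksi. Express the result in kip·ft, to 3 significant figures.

T = A_s f_y = 1.83 × 75 = 137.25 kips.
a = T/(0.85 f'_c b) = 137.25/(0.85 × 4.6 × 8.1) = 4.334 in.
M_n = T(d − a/2) = 137.25 × (22.2 − 2.167) = 2749.5 kip·in = 2749.5/12 = 229.13 kip·ft.
φM_n = 0.90 × 229.13 = 206.22 kip·ft.

φM_n ≈ 206 kip·ft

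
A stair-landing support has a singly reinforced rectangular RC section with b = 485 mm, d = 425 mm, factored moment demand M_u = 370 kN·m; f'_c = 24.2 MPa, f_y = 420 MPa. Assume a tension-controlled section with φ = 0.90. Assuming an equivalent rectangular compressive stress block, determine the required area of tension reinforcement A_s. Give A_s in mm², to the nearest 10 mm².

A_s ≈ 2650 mm²

M_n = M_u/φ = 370/0.90 = 411.111 kN·m.
With M_n = 0.85 f'_c a b (d − a/2), solve the quadratic for a:
a = d − √(d² − 2M_n/(0.85 f'_c b)) = 425 − √(425² − 2 × 411.111×10⁶/(0.85 × 24.2 × 485)) = 111.62 mm.
A_s = 0.85 f'_c a b / f_y = 0.85 × 24.2 × 111.62 × 485 / 420 = 2651.4 mm².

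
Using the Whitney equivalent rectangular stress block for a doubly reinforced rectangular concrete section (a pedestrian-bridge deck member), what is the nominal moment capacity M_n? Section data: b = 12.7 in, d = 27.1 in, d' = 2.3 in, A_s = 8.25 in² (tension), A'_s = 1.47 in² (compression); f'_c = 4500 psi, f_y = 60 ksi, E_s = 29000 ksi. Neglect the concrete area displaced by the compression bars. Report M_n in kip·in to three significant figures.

M_n ≈ 11500 kip·in

Assume both steels yield.
a = (A_s − A'_s) f_y/(0.85 f'_c b) = (8.25 − 1.47) × 60/(0.85 × 4.5 × 12.7) = 8.374 in.
c = a/β₁ = 8.374/0.825 = 10.150 in; ε'_s = 0.003(c − d')/c = 0.0023 ≥ ε_y = 0.0021, so the compression steel yields.
M_n = (A_s − A'_s) f_y (d − a/2) + A'_s f_y (d − d') = 406.8 × (27.1 − 4.187) + 88.2 × (27.1 − 2.3) = 9321.0 + 2187.4 = 11508.4 kip·in.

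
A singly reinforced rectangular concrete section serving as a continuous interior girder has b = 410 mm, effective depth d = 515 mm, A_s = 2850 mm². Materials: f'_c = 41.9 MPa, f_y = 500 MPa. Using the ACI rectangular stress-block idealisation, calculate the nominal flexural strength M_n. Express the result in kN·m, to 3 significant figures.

M_n ≈ 664 kN·m

T = A_s f_y = 2850 × 500 = 1425000 N = 1425 kN.
From C = T: a = T/(0.85 f'_c b) = 1425000/(0.85 × 41.9 × 410) = 97.59 mm.
M_n = T(d − a/2) = 1425 kN × (515 − 48.795) mm = 664.34 kN·m.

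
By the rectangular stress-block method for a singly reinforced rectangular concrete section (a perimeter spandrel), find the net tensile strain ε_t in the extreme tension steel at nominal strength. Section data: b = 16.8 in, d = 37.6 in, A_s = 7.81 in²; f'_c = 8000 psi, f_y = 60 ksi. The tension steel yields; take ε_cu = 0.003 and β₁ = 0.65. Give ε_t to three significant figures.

a = A_s f_y/(0.85 f'_c b) = 4.102 in.
β₁ = 0.65, so c = a/β₁ = 4.102/0.65 = 6.311 in.
From the linear strain diagram with ε_cu = 0.003: ε_t = 0.003 (d − c)/c = 0.003 × (37.6 − 6.311)/6.311 = 0.0149.
Since ε_t ≥ 0.005, the section is tension-controlled.

ε_t ≈ 0.0149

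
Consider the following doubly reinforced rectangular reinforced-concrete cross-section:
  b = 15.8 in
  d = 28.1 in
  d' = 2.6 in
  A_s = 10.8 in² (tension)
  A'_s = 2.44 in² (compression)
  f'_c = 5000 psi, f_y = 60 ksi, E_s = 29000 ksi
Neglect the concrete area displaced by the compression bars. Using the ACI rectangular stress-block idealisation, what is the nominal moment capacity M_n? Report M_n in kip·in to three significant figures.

M_n ≈ 16000 kip·in

Assume both steels yield.
a = (A_s − A'_s) f_y/(0.85 f'_c b) = (10.8 − 2.44) × 60/(0.85 × 5 × 15.8) = 7.470 in.
c = a/β₁ = 7.470/0.8 = 9.338 in; ε'_s = 0.003(c − d')/c = 0.0022 ≥ ε_y = 0.0021, so the compression steel yields.
M_n = (A_s − A'_s) f_y (d − a/2) + A'_s f_y (d − d') = 501.6 × (28.1 − 3.735) + 146.4 × (28.1 − 2.6) = 12221.5 + 3733.2 = 15954.7 kip·in.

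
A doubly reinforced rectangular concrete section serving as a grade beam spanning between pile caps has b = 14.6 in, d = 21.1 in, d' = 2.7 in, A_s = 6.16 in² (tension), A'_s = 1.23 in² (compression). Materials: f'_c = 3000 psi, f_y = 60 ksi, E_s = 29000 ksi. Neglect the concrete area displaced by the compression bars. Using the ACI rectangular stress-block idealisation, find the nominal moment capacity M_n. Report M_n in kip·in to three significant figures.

Assume both steels yield.
a = (A_s − A'_s) f_y/(0.85 f'_c b) = (6.16 − 1.23) × 60/(0.85 × 3 × 14.6) = 7.945 in.
c = a/β₁ = 7.945/0.85 = 9.347 in; ε'_s = 0.003(c − d')/c = 0.0021 ≥ ε_y = 0.0021, so the compression steel yields.
M_n = (A_s − A'_s) f_y (d − a/2) + A'_s f_y (d − d') = 295.8 × (21.1 − 3.9725) + 73.8 × (21.1 − 2.7) = 5066.3 + 1357.9 = 6424.2 kip·in.

M_n ≈ 6420 kip·in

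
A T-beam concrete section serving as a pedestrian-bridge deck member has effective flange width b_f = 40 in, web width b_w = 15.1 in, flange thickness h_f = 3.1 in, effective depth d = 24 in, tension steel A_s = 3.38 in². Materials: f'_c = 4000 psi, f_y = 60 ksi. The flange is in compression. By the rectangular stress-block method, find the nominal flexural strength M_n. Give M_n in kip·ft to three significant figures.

M_n ≈ 393 kip·ft

Tension: T = A_s f_y = 3.38 × 60 = 202.8 kips.
Try a within the flange: a = T/(0.85 f'_c b_f) = 202.8/(0.85 × 4 × 40) = 1.491 in.
Since a = 1.491 ≤ h_f = 3.1 in, the stress block lies entirely in the flange; analyse as a rectangular beam of width b_f.
M_n = T(d − a/2) = 202.8 × (24 − 0.7455) = 4716.0 kip·in.
M_n = 4716.0/12 = 393.00 kip·ft.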